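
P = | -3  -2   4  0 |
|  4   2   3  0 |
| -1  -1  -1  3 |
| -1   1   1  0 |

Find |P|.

-123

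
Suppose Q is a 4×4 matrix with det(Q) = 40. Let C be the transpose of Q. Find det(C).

40

det(Qᵀ) = det(Q).
det(C) = (1)·(40) = 40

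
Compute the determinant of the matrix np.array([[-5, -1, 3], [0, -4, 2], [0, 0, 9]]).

180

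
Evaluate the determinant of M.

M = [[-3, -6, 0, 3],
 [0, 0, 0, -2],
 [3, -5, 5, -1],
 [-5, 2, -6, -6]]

Expand along row 2 (it has 3 zeros):
  + (-2) · M_24   where M_24 = det([-3 -6 0; 3 -5 5; -5 2 -6]) = -18
det = (+1)·(-2)·(-18) = 36

36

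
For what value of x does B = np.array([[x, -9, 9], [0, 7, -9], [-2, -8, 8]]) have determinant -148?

x = 7

Expanding along the row containing x, det(B) is linear in x: det(B) = (-16)·x + (-36).
Set (-16)·x + (-36) = -148  ⇒  (-16)·x = -112  ⇒  x = 7.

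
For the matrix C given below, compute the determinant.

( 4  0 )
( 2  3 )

det(C) = 4·3 − 0·2 = 12 − 0 = 12

|C| = 12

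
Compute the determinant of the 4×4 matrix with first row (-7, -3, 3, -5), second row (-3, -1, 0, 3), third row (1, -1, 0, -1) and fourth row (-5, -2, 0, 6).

12

Expand along column 3 (it has 3 zeros):
  + (3) · M_13   where M_13 = det([-3 -1 3; 1 -1 -1; -5 -2 6]) = 4
det = (+1)·(3)·(4) = 12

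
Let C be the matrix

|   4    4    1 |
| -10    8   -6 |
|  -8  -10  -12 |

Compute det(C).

-748

Expand along column 1:
  + 4 · |8 -6; -10 -12| = 4·(-96 − 60) = -624
  − (-10) · |4 1; -10 -12| = −(-10)·(-48 − (-10)) = -380
  + (-8) · |4 1; 8 -6| = (-8)·(-24 − 8) = 256
Sum: (-624) + (-380) + (256) = -748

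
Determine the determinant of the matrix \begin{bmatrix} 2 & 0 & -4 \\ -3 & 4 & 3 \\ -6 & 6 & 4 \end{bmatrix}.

The determinant is -28.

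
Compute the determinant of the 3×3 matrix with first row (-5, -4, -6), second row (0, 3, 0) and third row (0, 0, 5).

-75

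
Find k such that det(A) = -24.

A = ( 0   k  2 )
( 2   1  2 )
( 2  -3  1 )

-4

Expanding along the row containing k, det(A) is linear in k: det(A) = (2)·k + (-16).
Set (2)·k + (-16) = -24  ⇒  (2)·k = -8  ⇒  k = -4.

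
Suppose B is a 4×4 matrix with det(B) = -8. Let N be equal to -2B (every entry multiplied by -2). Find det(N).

det(N) = -128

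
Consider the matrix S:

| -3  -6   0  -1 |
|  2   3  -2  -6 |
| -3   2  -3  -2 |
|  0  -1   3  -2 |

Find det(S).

549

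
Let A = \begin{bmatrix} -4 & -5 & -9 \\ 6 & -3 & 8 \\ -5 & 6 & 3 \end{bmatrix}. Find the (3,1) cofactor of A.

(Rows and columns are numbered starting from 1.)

Delete row 3 and column 1; the remaining 2×2 submatrix is [-5 -9; -3 8].
Its determinant is (-5)·8 − (-9)·(-3) = -67.
The cofactor carries sign (−1)^(3+1) = +1, so C_{3,1} = +(-67) = -67.

The cofactor is -67.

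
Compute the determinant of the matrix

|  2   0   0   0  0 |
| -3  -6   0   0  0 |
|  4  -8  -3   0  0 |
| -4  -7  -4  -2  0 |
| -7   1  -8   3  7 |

The matrix is lower triangular, so the determinant is the product of the diagonal entries:
det = (2) · (-6) · (-3) · (-2) · (7) = -504

The determinant is -504.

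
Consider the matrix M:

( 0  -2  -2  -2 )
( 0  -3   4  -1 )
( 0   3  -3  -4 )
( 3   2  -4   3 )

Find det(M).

-222

Expand along column 1 (it has 3 zeros):
  − (3) · M_41   where M_41 = det([-2 -2 -2; -3 4 -1; 3 -3 -4]) = 74
det = (-1)·(3)·(74) = -222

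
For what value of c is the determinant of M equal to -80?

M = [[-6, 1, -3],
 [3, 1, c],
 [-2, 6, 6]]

1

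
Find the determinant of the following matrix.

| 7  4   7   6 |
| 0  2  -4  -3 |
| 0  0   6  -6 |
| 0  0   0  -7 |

-588

The matrix is upper triangular, so the determinant is the product of the diagonal entries:
det = (7) · (2) · (6) · (-7) = -588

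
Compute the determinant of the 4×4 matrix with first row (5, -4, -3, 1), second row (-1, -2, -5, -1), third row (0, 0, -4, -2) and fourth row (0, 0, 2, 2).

56

The matrix is block upper-triangular with a 2×2 block and a 2×2 block on the diagonal, so its determinant equals the product of the determinants of the diagonal blocks.
det of the 2×2 block = -14
det of the 2×2 block = -4
det = (-14)·(-4) = 56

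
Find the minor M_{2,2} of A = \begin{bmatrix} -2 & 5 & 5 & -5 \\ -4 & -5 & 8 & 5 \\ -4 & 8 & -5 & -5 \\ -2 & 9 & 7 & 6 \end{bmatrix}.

350

Delete row 2 and column 2; the remaining 3×3 submatrix is [-2 5 -5; -4 -5 -5; -2 7 6].
Its determinant is 350.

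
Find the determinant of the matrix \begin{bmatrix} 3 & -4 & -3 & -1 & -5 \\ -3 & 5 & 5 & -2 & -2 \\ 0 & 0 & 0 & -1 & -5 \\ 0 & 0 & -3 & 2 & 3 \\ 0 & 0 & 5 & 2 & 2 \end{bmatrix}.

The matrix is block upper-triangular with a 2×2 block and a 3×3 block on the diagonal, so its determinant equals the product of the determinants of the diagonal blocks.
det of the 2×2 block = 3
det of the 3×3 block = 59
det = (3)·(59) = 177

177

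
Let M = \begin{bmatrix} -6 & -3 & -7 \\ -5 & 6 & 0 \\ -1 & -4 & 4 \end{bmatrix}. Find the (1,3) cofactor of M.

26

Delete row 1 and column 3; the remaining 2×2 submatrix is [-5 6; -1 -4].
Its determinant is (-5)·(-4) − 6·(-1) = 26.
The cofactor carries sign (−1)^(1+3) = +1, so C_{1,3} = +(26) = 26.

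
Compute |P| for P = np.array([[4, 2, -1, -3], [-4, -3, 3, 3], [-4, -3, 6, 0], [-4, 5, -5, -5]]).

det(P) = 0

Expand along row 3 (it has 1 zero):
  + (-4) · M_31   where M_31 = det([2 -1 -3; -3 3 3; 5 -5 -5]) = 0
  − (-3) · M_32   where M_32 = det([4 -1 -3; -4 3 3; -4 -5 -5]) = -64
  + (6) · M_33   where M_33 = det([4 2 -3; -4 -3 3; -4 5 -5]) = 32
det = (+1)·(-4)·(0) + (-1)·(-3)·(-64) + (+1)·(6)·(32) = 0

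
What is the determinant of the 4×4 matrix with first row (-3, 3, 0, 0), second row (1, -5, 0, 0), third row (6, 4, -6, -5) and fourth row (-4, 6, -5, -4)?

-12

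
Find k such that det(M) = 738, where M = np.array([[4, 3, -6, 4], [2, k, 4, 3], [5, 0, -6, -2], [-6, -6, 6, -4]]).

Expanding along the row containing k, det(M) is linear in k: det(M) = (-72)·k + (666).
Set (-72)·k + (666) = 738  ⇒  (-72)·k = 72  ⇒  k = -1.

k = -1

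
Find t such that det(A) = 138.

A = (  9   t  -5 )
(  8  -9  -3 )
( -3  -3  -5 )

t = -9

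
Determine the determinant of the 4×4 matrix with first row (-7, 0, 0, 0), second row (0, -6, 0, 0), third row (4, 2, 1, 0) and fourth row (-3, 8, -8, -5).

-210

The matrix is lower triangular, so the determinant is the product of the diagonal entries:
det = (-7) · (-6) · (1) · (-5) = -210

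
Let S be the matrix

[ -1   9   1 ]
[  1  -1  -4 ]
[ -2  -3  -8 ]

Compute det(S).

Expand along column 1:
  + (-1) · |-1 -4; -3 -8| = (-1)·(8 − 12) = 4
  − 1 · |9 1; -3 -8| = −1·(-72 − (-3)) = 69
  + (-2) · |9 1; -1 -4| = (-2)·(-36 − (-1)) = 70
Sum: (4) + (69) + (70) = 143

143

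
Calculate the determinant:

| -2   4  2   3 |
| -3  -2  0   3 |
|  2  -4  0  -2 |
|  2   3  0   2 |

128

Expand along column 3 (it has 3 zeros):
  + (2) · M_13   where M_13 = det([-3 -2 3; 2 -4 -2; 2 3 2]) = 64
det = (+1)·(2)·(64) = 128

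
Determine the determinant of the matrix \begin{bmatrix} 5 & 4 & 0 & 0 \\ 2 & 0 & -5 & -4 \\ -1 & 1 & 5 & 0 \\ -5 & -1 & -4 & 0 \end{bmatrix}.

444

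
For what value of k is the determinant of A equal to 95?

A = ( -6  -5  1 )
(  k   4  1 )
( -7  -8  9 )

8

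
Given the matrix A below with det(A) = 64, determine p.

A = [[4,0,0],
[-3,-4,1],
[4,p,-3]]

-4

Expanding along the row containing p, det(A) is linear in p: det(A) = (-4)·p + (48).
Set (-4)·p + (48) = 64  ⇒  (-4)·p = 16  ⇒  p = -4.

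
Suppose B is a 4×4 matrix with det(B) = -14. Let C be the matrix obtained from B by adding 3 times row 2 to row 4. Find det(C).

Adding a multiple of one row to another leaves the determinant unchanged.
det(C) = (1)·(-14) = -14

-14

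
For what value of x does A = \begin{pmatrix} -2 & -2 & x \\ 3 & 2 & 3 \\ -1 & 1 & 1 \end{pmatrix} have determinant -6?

-4

Expanding along the column containing x, det(A) is linear in x: det(A) = (5)·x + (14).
Set (5)·x + (14) = -6  ⇒  (5)·x = -20  ⇒  x = -4.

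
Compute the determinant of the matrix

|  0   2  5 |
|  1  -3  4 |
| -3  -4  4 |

Expand along row 1:
  − 2 · |1 4; -3 4| = −2·(4 − (-12)) = -32
  + 5 · |1 -3; -3 -4| = 5·(-4 − 9) = -65
Sum: (-32) + (-65) = -97

The determinant is -97.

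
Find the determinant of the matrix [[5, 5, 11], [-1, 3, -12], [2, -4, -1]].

The determinant is -402.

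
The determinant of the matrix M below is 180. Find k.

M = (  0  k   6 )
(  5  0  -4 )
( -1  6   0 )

Expanding along the column containing k, det(M) is linear in k: det(M) = (4)·k + (180).
Set (4)·k + (180) = 180  ⇒  (4)·k = 0  ⇒  k = 0.

0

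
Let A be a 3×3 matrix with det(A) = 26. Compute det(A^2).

The determinant is 676.

det(A^2) = (det A)^2 = (26)^2 = 676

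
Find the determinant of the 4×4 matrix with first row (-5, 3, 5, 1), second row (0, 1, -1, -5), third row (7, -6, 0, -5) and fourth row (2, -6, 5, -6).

Expand along row 2 (it has 1 zero):
  + (1) · M_22   where M_22 = det([-5 5 1; 7 0 -5; 2 5 -6]) = 70
  − (-1) · M_23   where M_23 = det([-5 3 1; 7 -6 -5; 2 -6 -6]) = 36
  + (-5) · M_24   where M_24 = det([-5 3 5; 7 -6 0; 2 -6 5]) = -105
det = (+1)·(1)·(70) + (-1)·(-1)·(36) + (+1)·(-5)·(-105) = 631

631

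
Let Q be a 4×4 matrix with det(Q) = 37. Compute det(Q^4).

The determinant is 1874161.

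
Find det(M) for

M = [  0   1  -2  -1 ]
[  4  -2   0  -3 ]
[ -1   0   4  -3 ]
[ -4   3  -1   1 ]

Expand along row 1 (it has 1 zero):
  − (1) · M_12   where M_12 = det([4 0 -3; -1 4 -3; -4 -1 1]) = -47
  + (-2) · M_13   where M_13 = det([4 -2 -3; -1 0 -3; -4 3 1]) = 19
  − (-1) · M_14   where M_14 = det([4 -2 0; -1 0 4; -4 3 -1]) = -14
det = (-1)·(1)·(-47) + (+1)·(-2)·(19) + (-1)·(-1)·(-14) = -5

-5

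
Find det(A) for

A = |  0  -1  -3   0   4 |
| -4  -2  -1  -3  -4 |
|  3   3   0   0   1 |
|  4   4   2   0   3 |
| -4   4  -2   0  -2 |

-954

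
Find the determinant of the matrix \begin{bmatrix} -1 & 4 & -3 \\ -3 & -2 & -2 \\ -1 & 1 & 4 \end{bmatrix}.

Expand along row 1:
  + (-1) · |-2 -2; 1 4| = (-1)·(-8 − (-2)) = 6
  − 4 · |-3 -2; -1 4| = −4·(-12 − 2) = 56
  + (-3) · |-3 -2; -1 1| = (-3)·(-3 − 2) = 15
Sum: (6) + (56) + (15) = 77

The determinant is 77.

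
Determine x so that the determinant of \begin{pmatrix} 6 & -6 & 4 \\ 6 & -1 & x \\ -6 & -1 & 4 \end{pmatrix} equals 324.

Expanding along the column containing x, det(M) is linear in x: det(M) = (42)·x + (72).
Set (42)·x + (72) = 324  ⇒  (42)·x = 252  ⇒  x = 6.

x = 6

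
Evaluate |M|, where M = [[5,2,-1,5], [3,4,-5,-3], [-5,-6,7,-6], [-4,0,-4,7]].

-364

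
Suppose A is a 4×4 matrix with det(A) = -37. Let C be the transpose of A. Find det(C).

det(Aᵀ) = det(A).
det(C) = (1)·(-37) = -37

The determinant is -37.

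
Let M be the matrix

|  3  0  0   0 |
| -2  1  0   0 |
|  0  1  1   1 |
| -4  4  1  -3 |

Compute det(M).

det(M) = -12

M is block lower-triangular with a 2×2 block and a 2×2 block on the diagonal, so its determinant equals the product of the determinants of the diagonal blocks.
det of the 2×2 block = 3
det of the 2×2 block = -4
det = (3)·(-4) = -12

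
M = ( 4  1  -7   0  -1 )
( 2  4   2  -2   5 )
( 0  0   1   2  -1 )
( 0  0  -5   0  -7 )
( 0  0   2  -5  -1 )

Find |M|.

-1372

M is block upper-triangular with a 2×2 block and a 3×3 block on the diagonal, so its determinant equals the product of the determinants of the diagonal blocks.
det of the 2×2 block = 14
det of the 3×3 block = -98
det = (14)·(-98) = -1372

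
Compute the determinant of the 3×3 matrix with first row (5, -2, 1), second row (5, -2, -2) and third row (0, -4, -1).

-60

Expand along column 1:
  + 5 · |-2 -2; -4 -1| = 5·(2 − 8) = -30
  − 5 · |-2 1; -4 -1| = −5·(2 − (-4)) = -30
Sum: (-30) + (-30) = -60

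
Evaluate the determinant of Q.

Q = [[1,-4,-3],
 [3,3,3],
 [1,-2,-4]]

Expand along column 1:
  + 1 · |3 3; -2 -4| = 1·(-12 − (-6)) = -6
  − 3 · |-4 -3; -2 -4| = −3·(16 − 6) = -30
  + 1 · |-4 -3; 3 3| = 1·(-12 − (-9)) = -3
Sum: (-6) + (-30) + (-3) = -39

-39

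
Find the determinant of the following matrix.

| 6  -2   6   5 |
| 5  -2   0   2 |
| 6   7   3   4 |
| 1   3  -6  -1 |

Expand along row 2 (it has 1 zero):
  − (5) · M_21   where M_21 = det([-2 6 5; 7 3 4; 3 -6 -1]) = -183
  + (-2) · M_22   where M_22 = det([6 6 5; 6 3 4; 1 -6 -1]) = -9
  + (2) · M_24   where M_24 = det([6 -2 6; 6 7 3; 1 3 -6]) = -318
det = (-1)·(5)·(-183) + (+1)·(-2)·(-9) + (+1)·(2)·(-318) = 297

297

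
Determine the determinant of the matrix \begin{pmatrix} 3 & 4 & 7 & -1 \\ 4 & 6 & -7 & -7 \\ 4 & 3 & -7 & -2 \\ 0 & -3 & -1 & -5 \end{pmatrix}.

Expand along row 4 (it has 1 zero):
  + (-3) · M_42   where M_42 = det([3 7 -1; 4 -7 -7; 4 -7 -2]) = -245
  − (-1) · M_43   where M_43 = det([3 4 -1; 4 6 -7; 4 3 -2]) = -41
  + (-5) · M_44   where M_44 = det([3 4 7; 4 6 -7; 4 3 -7]) = -147
det = (+1)·(-3)·(-245) + (-1)·(-1)·(-41) + (+1)·(-5)·(-147) = 1429

The determinant is 1429.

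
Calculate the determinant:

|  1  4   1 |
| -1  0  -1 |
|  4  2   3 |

The determinant is -4.

Expand along row 2:
  − (-1) · |4 1; 2 3| = −(-1)·(12 − 2) = 10
  − (-1) · |1 4; 4 2| = −(-1)·(2 − 16) = -14
Sum: (10) + (-14) = -4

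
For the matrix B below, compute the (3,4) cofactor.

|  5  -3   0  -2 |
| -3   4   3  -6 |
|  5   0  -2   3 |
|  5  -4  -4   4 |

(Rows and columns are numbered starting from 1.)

The cofactor is 29.

Delete row 3 and column 4; the remaining 3×3 submatrix is [5 -3 0; -3 4 3; 5 -4 -4].
Its determinant is -29.
The cofactor carries sign (−1)^(3+4) = −1, so C_{3,4} = −(-29) = 29.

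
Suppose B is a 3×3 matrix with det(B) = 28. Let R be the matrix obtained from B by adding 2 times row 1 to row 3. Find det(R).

det(R) = 28

Adding a multiple of one row to another leaves the determinant unchanged.
det(R) = (1)·(28) = 28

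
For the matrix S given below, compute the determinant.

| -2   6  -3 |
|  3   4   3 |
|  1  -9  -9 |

291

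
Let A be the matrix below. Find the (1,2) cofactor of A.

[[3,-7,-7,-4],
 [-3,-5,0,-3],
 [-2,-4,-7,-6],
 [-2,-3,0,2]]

The cofactor is -84.

Delete row 1 and column 2; the remaining 3×3 submatrix is [-3 0 -3; -2 -7 -6; -2 0 2].
Its determinant is 84.
The cofactor carries sign (−1)^(1+2) = −1, so C_{1,2} = −(84) = -84.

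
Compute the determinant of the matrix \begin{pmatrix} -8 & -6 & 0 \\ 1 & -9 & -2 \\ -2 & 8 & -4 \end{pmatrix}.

Expand along column 3:
  − (-2) · |-8 -6; -2 8| = −(-2)·(-64 − 12) = -152
  + (-4) · |-8 -6; 1 -9| = (-4)·(72 − (-6)) = -312
Sum: (-152) + (-312) = -464

-464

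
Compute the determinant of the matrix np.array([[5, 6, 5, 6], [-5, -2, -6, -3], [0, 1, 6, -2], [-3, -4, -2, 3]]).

The determinant is 912.

Expand along row 3 (it has 1 zero):
  − (1) · M_32   where M_32 = det([5 5 6; -5 -6 -3; -3 -2 3]) = -48
  + (6) · M_33   where M_33 = det([5 6 6; -5 -2 -3; -3 -4 3]) = 138
  − (-2) · M_34   where M_34 = det([5 6 5; -5 -2 -6; -3 -4 -2]) = 18
det = (-1)·(1)·(-48) + (+1)·(6)·(138) + (-1)·(-2)·(18) = 912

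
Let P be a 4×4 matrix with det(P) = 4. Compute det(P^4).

256

det(P^4) = (det P)^4 = (4)^4 = 256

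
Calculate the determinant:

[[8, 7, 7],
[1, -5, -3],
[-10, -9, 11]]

-936

Expand along row 1:
  + 8 · |-5 -3; -9 11| = 8·(-55 − 27) = -656
  − 7 · |1 -3; -10 11| = −7·(11 − 30) = 133
  + 7 · |1 -5; -10 -9| = 7·(-9 − 50) = -413
Sum: (-656) + (133) + (-413) = -936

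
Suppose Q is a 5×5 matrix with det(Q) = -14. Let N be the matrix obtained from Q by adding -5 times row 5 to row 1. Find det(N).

|N| = -14

Adding a multiple of one row to another leaves the determinant unchanged.
det(N) = (1)·(-14) = -14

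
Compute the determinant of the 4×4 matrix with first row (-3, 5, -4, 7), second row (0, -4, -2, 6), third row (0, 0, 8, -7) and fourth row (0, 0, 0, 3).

288

The matrix is upper triangular, so the determinant is the product of the diagonal entries:
det = (-3) · (-4) · (8) · (3) = 288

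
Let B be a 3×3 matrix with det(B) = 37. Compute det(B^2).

The determinant is 1369.

det(B^2) = (det B)^2 = (37)^2 = 1369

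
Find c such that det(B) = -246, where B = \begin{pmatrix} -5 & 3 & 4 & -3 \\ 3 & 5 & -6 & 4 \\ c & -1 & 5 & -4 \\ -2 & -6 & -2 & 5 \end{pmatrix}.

Expanding along the row containing c, det(B) is linear in c: det(B) = (-124)·c + (-370).
Set (-124)·c + (-370) = -246  ⇒  (-124)·c = 124  ⇒  c = -1.

-1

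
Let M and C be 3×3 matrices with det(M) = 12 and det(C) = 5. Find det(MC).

det(MC) = det(M)·det(C) = (12)·(5) = 60

60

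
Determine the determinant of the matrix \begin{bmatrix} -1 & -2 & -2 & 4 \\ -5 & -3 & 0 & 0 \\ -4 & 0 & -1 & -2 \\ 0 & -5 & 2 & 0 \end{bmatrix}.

Expand along row 2 (it has 2 zeros):
  − (-5) · M_21   where M_21 = det([-2 -2 4; 0 -1 -2; -5 2 0]) = -48
  + (-3) · M_22   where M_22 = det([-1 -2 4; -4 -1 -2; 0 2 0]) = -36
det = (-1)·(-5)·(-48) + (+1)·(-3)·(-36) = -132

-132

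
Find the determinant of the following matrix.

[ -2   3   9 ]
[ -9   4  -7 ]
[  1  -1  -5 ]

Expand along column 1:
  + (-2) · |4 -7; -1 -5| = (-2)·(-20 − 7) = 54
  − (-9) · |3 9; -1 -5| = −(-9)·(-15 − (-9)) = -54
  + 1 · |3 9; 4 -7| = 1·(-21 − 36) = -57
Sum: (54) + (-54) + (-57) = -57

The determinant is -57.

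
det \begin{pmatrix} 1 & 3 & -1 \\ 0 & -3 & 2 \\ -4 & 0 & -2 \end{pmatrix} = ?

Expand along row 2:
  + (-3) · |1 -1; -4 -2| = (-3)·(-2 − 4) = 18
  − 2 · |1 3; -4 0| = −2·(0 − (-12)) = -24
Sum: (18) + (-24) = -6

The determinant is -6.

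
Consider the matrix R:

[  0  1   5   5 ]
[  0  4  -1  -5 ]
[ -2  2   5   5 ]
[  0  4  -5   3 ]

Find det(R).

det(R) = 536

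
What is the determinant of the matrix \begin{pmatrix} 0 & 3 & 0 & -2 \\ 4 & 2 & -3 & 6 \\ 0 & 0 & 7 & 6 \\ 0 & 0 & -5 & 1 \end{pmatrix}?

The matrix is block upper-triangular with a 2×2 block and a 2×2 block on the diagonal, so its determinant equals the product of the determinants of the diagonal blocks.
det of the 2×2 block = -12
det of the 2×2 block = 37
det = (-12)·(37) = -444

The determinant is -444.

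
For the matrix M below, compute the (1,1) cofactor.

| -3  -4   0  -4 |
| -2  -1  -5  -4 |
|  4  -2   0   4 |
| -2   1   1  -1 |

Delete row 1 and column 1; the remaining 3×3 submatrix is [-1 -5 -4; -2 0 4; 1 1 -1].
Its determinant is 2.
The cofactor carries sign (−1)^(1+1) = +1, so C_{1,1} = +(2) = 2.

2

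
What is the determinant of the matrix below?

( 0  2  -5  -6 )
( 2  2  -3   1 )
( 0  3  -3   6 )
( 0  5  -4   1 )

222

Expand along column 1 (it has 3 zeros):
  − (2) · M_21   where M_21 = det([2 -5 -6; 3 -3 6; 5 -4 1]) = -111
det = (-1)·(2)·(-111) = 222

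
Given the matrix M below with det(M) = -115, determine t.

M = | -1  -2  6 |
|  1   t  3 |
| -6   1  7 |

-6

Expanding along the column containing t, det(M) is linear in t: det(M) = (29)·t + (59).
Set (29)·t + (59) = -115  ⇒  (29)·t = -174  ⇒  t = -6.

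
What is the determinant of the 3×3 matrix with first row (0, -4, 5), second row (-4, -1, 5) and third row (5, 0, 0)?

The determinant is -75.

Expand along row 3:
  + 5 · |-4 5; -1 5| = 5·(-20 − (-5)) = -75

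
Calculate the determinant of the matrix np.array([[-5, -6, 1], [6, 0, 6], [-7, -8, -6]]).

The determinant is -252.

Expand along row 2:
  − 6 · |-6 1; -8 -6| = −6·(36 − (-8)) = -264
  − 6 · |-5 -6; -7 -8| = −6·(40 − 42) = 12
Sum: (-264) + (12) = -252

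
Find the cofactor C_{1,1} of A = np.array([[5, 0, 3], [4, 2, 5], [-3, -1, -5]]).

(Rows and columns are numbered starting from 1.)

Delete row 1 and column 1; the remaining 2×2 submatrix is [2 5; -1 -5].
Its determinant is 2·(-5) − 5·(-1) = -5.
The cofactor carries sign (−1)^(1+1) = +1, so C_{1,1} = +(-5) = -5.

-5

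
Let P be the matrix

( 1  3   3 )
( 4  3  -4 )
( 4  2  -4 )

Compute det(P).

-16

Expand along row 1:
  + 1 · |3 -4; 2 -4| = 1·(-12 − (-8)) = -4
  − 3 · |4 -4; 4 -4| = −3·(-16 − (-16)) = 0
  + 3 · |4 3; 4 2| = 3·(8 − 12) = -12
Sum: (-4) + (0) + (-12) = -16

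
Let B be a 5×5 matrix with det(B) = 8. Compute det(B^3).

det(B^3) = (det B)^3 = (8)^3 = 512

512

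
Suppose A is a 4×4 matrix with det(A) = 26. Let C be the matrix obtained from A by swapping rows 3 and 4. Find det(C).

-26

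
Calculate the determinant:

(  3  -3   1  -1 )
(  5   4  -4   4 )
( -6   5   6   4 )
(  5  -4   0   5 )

The determinant is 1275.

Expand along row 4 (it has 1 zero):
  − (5) · M_41   where M_41 = det([-3 1 -1; 4 -4 4; 5 6 4]) = 80
  + (-4) · M_42   where M_42 = det([3 1 -1; 5 -4 4; -6 6 4]) = -170
  + (5) · M_44   where M_44 = det([3 -3 1; 5 4 -4; -6 5 6]) = 199
det = (-1)·(5)·(80) + (+1)·(-4)·(-170) + (+1)·(5)·(199) = 1275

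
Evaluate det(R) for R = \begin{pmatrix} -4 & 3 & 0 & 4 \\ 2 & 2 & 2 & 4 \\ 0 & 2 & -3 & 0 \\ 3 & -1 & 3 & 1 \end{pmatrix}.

The determinant is -2.

Expand along row 3 (it has 2 zeros):
  − (2) · M_32   where M_32 = det([-4 0 4; 2 2 4; 3 3 1]) = 40
  + (-3) · M_33   where M_33 = det([-4 3 4; 2 2 4; 3 -1 1]) = -26
det = (-1)·(2)·(40) + (+1)·(-3)·(-26) = -2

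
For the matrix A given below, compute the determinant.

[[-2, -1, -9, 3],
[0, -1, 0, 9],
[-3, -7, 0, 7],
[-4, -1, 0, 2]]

Expand along column 3 (it has 3 zeros):
  + (-9) · M_13   where M_13 = det([0 -1 9; -3 -7 7; -4 -1 2]) = -203
det = (+1)·(-9)·(-203) = 1827

1827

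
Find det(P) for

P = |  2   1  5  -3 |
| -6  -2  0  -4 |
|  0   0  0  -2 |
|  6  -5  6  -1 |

det(P) = 444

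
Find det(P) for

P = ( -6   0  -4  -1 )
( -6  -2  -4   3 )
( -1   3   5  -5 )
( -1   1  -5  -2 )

72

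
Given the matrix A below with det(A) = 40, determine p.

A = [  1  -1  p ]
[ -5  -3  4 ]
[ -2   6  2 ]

Expanding along the row containing p, det(A) is linear in p: det(A) = (-36)·p + (-32).
Set (-36)·p + (-32) = 40  ⇒  (-36)·p = 72  ⇒  p = -2.

-2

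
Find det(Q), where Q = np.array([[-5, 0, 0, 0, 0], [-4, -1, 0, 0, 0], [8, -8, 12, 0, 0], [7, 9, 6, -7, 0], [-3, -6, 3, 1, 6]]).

-2520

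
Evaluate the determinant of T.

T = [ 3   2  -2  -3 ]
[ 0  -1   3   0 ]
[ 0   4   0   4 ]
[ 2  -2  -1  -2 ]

Expand along row 2 (it has 2 zeros):
  + (-1) · M_22   where M_22 = det([3 -2 -3; 0 0 4; 2 -1 -2]) = -4
  − (3) · M_23   where M_23 = det([3 2 -3; 0 4 4; 2 -2 -2]) = 40
det = (+1)·(-1)·(-4) + (-1)·(3)·(40) = -116

-116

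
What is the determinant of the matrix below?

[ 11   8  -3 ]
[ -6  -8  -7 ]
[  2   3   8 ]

The determinant is -195.

Expand along column 1:
  + 11 · |-8 -7; 3 8| = 11·(-64 − (-21)) = -473
  − (-6) · |8 -3; 3 8| = −(-6)·(64 − (-9)) = 438
  + 2 · |8 -3; -8 -7| = 2·(-56 − 24) = -160
Sum: (-473) + (438) + (-160) = -195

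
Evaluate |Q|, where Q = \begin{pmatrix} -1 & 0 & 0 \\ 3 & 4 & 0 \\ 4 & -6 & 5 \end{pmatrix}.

Q is lower triangular, so det(Q) is the product of the diagonal entries:
det = (-1) · (4) · (5) = -20

The determinant is -20.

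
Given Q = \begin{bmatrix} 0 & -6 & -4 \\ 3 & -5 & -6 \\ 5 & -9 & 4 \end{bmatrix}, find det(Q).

The determinant is 260.

Expand along column 1:
  − 3 · |-6 -4; -9 4| = −3·(-24 − 36) = 180
  + 5 · |-6 -4; -5 -6| = 5·(36 − 20) = 80
Sum: (180) + (80) = 260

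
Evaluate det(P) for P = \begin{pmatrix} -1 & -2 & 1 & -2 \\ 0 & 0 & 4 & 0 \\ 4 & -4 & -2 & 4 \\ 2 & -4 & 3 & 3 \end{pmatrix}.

Expand along row 2 (it has 3 zeros):
  − (4) · M_23   where M_23 = det([-1 -2 -2; 4 -4 4; 2 -4 3]) = 20
det = (-1)·(4)·(20) = -80

-80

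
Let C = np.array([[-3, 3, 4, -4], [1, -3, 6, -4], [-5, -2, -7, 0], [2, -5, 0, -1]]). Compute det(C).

Expand along row 3 (it has 1 zero):
  + (-5) · M_31   where M_31 = det([3 4 -4; -3 6 -4; -5 0 -1]) = -70
  − (-2) · M_32   where M_32 = det([-3 4 -4; 1 6 -4; 2 0 -1]) = 38
  + (-7) · M_33   where M_33 = det([-3 3 -4; 1 -3 -4; 2 -5 -1]) = 26
det = (+1)·(-5)·(-70) + (-1)·(-2)·(38) + (+1)·(-7)·(26) = 244

det(C) = 244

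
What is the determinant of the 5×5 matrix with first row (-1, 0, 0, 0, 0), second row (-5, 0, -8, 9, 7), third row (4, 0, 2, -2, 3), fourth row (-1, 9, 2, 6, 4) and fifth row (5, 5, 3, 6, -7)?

The determinant is -1775.

Expand along row 1 (it has 4 zeros):
  + (-1) · M_11   where M_11 = det([0 -8 9 7; 0 2 -2 3; 9 2 6 4; 5 3 6 -7]) = 1775
det = (+1)·(-1)·(1775) = -1775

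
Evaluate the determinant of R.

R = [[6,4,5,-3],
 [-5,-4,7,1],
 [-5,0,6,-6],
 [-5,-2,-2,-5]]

1204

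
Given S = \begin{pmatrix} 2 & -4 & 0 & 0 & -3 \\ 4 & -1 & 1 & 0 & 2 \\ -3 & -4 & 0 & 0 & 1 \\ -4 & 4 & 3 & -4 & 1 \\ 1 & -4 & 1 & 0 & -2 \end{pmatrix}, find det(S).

Expand along column 4 (it has 4 zeros):
  + (-4) · M_44   where M_44 = det([2 -4 0 -3; 4 -1 1 2; -3 -4 0 1; 1 -4 1 -2]) = -107
det = (+1)·(-4)·(-107) = 428

det(S) = 428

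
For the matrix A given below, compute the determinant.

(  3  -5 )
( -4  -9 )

|A| = -47

det(A) = 3·(-9) − (-5)·(-4) = -27 − 20 = -47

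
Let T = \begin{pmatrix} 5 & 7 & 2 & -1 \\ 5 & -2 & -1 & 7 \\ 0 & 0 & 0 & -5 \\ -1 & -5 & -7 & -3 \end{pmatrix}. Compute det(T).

|T| = 1215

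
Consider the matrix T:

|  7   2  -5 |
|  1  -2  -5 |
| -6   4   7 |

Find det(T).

det(T) = 128

Expand along column 1:
  + 7 · |-2 -5; 4 7| = 7·(-14 − (-20)) = 42
  − 1 · |2 -5; 4 7| = −1·(14 − (-20)) = -34
  + (-6) · |2 -5; -2 -5| = (-6)·(-10 − 10) = 120
Sum: (42) + (-34) + (120) = 128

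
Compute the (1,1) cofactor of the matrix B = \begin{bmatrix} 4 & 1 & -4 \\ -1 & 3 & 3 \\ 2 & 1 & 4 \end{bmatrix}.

Delete row 1 and column 1; the remaining 2×2 submatrix is [3 3; 1 4].
Its determinant is 3·4 − 3·1 = 9.
The cofactor carries sign (−1)^(1+1) = +1, so C_{1,1} = +(9) = 9.

9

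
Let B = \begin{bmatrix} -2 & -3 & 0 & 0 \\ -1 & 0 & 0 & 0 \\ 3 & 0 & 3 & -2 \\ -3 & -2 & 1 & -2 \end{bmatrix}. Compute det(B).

|B| = 12

B is block lower-triangular with a 2×2 block and a 2×2 block on the diagonal, so its determinant equals the product of the determinants of the diagonal blocks.
det of the 2×2 block = -3
det of the 2×2 block = -4
det = (-3)·(-4) = 12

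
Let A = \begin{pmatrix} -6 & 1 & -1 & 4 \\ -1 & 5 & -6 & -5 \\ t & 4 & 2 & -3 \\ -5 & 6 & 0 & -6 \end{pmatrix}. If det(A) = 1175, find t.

1

Expanding along the column containing t, det(A) is linear in t: det(A) = (180)·t + (995).
Set (180)·t + (995) = 1175  ⇒  (180)·t = 180  ⇒  t = 1.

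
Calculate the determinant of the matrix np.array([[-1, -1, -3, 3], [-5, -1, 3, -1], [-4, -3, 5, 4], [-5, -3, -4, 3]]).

Expand along row 1:
  + (-1) · M_11   where M_11 = det([-1 3 -1; -3 5 4; -3 -4 3]) = -67
  − (-1) · M_12   where M_12 = det([-5 3 -1; -4 5 4; -5 -4 3]) = -220
  + (-3) · M_13   where M_13 = det([-5 -1 -1; -4 -3 4; -5 -3 3]) = -4
  − (3) · M_14   where M_14 = det([-5 -1 3; -4 -3 5; -5 -3 -4]) = -103
det = (+1)·(-1)·(-67) + (-1)·(-1)·(-220) + (+1)·(-3)·(-4) + (-1)·(3)·(-103) = 168

168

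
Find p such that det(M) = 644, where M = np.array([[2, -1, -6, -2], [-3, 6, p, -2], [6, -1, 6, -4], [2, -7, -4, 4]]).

Expanding along the column containing p, det(M) is linear in p: det(M) = (-48)·p + (212).
Set (-48)·p + (212) = 644  ⇒  (-48)·p = 432  ⇒  p = -9.

-9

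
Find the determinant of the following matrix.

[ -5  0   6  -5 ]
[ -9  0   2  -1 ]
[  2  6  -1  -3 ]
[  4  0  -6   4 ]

288

Expand along column 2 (it has 3 zeros):
  − (6) · M_32   where M_32 = det([-5 6 -5; -9 2 -1; 4 -6 4]) = -48
det = (-1)·(6)·(-48) = 288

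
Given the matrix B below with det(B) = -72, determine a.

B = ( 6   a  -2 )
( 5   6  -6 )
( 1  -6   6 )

4

Expanding along the row containing a, det(B) is linear in a: det(B) = (-36)·a + (72).
Set (-36)·a + (72) = -72  ⇒  (-36)·a = -144  ⇒  a = 4.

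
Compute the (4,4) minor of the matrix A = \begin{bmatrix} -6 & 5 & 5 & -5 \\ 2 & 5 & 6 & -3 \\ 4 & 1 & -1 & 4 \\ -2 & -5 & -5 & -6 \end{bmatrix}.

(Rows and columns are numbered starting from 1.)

106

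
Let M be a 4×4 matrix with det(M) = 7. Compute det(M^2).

The determinant is 49.

det(M^2) = (det M)^2 = (7)^2 = 49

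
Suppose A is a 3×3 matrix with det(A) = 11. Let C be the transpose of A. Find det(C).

det(Aᵀ) = det(A).
det(C) = (1)·(11) = 11

11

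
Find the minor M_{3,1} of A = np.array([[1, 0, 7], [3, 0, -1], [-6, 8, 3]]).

0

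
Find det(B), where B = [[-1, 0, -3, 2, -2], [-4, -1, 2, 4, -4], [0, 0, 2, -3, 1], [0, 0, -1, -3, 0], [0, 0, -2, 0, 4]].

|B| = -42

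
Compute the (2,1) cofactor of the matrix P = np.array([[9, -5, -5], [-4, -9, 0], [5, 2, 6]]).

20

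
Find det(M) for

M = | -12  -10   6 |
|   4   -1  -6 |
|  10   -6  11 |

Expand along column 1:
  + (-12) · |-1 -6; -6 11| = (-12)·(-11 − 36) = 564
  − 4 · |-10 6; -6 11| = −4·(-110 − (-36)) = 296
  + 10 · |-10 6; -1 -6| = 10·(60 − (-6)) = 660
Sum: (564) + (296) + (660) = 1520

The determinant is 1520.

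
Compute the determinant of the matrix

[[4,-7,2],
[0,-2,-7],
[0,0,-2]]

16

The matrix is upper triangular, so the determinant is the product of the diagonal entries:
det = (4) · (-2) · (-2) = 16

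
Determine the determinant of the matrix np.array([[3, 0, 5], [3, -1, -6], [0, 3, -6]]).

Expand along column 1:
  + 3 · |-1 -6; 3 -6| = 3·(6 − (-18)) = 72
  − 3 · |0 5; 3 -6| = −3·(0 − 15) = 45
Sum: (72) + (45) = 117

117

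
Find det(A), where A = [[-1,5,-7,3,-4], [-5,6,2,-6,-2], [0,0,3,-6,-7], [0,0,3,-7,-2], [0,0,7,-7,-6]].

A is block upper-triangular with a 2×2 block and a 3×3 block on the diagonal, so its determinant equals the product of the determinants of the diagonal blocks.
det of the 2×2 block = 19
det of the 3×3 block = -136
det = (19)·(-136) = -2584

-2584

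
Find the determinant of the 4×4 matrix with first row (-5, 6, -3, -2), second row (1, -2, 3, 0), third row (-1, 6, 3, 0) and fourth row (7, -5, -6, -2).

-468

Expand along column 4 (it has 2 zeros):
  − (-2) · M_14   where M_14 = det([1 -2 3; -1 6 3; 7 -5 -6]) = -162
  + (-2) · M_44   where M_44 = det([-5 6 -3; 1 -2 3; -1 6 3]) = 72
det = (-1)·(-2)·(-162) + (+1)·(-2)·(72) = -468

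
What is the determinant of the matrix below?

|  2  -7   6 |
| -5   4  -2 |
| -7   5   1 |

Expand along column 1:
  + 2 · |4 -2; 5 1| = 2·(4 − (-10)) = 28
  − (-5) · |-7 6; 5 1| = −(-5)·(-7 − 30) = -185
  + (-7) · |-7 6; 4 -2| = (-7)·(14 − 24) = 70
Sum: (28) + (-185) + (70) = -87

The determinant is -87.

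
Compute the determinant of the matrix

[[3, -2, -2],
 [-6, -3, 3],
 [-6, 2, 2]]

36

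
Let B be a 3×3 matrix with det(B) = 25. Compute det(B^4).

390625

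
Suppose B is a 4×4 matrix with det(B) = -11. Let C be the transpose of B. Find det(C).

det(Bᵀ) = det(B).
det(C) = (1)·(-11) = -11

-11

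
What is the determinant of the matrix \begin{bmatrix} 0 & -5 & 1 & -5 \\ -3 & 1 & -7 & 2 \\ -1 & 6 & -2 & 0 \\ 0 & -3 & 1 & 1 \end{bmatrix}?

The determinant is -126.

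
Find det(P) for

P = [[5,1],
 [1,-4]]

det(P) = 5·(-4) − 1·1 = -20 − 1 = -21

The determinant is -21.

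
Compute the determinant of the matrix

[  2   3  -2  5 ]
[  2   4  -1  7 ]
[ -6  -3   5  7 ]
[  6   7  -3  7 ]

-44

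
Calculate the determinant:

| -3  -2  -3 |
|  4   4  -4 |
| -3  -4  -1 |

Expand along row 1:
  + (-3) · |4 -4; -4 -1| = (-3)·(-4 − 16) = 60
  − (-2) · |4 -4; -3 -1| = −(-2)·(-4 − 12) = -32
  + (-3) · |4 4; -3 -4| = (-3)·(-16 − (-12)) = 12
Sum: (60) + (-32) + (12) = 40

40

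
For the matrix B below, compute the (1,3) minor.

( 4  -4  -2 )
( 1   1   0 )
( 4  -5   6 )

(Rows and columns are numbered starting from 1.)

Delete row 1 and column 3; the remaining 2×2 submatrix is [1 1; 4 -5].
Its determinant is 1·(-5) − 1·4 = -9.

-9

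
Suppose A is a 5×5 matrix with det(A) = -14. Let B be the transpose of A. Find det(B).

-14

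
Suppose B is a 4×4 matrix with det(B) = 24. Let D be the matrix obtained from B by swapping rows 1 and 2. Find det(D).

-24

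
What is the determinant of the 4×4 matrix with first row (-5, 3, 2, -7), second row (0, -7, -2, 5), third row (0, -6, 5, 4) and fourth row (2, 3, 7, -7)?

Expand along column 1 (it has 2 zeros):
  + (-5) · M_11   where M_11 = det([-7 -2 5; -6 5 4; 3 7 -7]) = 216
  − (2) · M_41   where M_41 = det([3 2 -7; -7 -2 5; -6 5 4]) = 226
det = (+1)·(-5)·(216) + (-1)·(2)·(226) = -1532

-1532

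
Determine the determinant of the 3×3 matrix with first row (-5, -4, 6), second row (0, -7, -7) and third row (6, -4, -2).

The determinant is 490.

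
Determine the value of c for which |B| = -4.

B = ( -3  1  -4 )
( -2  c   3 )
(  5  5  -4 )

Expanding along the column containing c, det(B) is linear in c: det(B) = (32)·c + (92).
Set (32)·c + (92) = -4  ⇒  (32)·c = -96  ⇒  c = -3.

c = -3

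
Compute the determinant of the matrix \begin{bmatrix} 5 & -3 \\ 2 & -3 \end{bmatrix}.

-9

det = 5·(-3) − (-3)·2 = -15 − (-6) = -9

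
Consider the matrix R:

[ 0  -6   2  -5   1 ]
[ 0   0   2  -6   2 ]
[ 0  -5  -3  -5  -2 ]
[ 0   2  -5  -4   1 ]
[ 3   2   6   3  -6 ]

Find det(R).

The determinant is 1794.

Expand along column 1 (it has 4 zeros):
  + (3) · M_51   where M_51 = det([-6 2 -5 1; 0 2 -6 2; -5 -3 -5 -2; 2 -5 -4 1]) = 598
det = (+1)·(3)·(598) = 1794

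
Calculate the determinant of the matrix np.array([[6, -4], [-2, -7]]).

-50

det = 6·(-7) − (-4)·(-2) = -42 − 8 = -50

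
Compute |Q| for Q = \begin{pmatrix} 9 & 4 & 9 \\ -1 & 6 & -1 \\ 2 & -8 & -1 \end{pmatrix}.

Expand along row 1:
  + 9 · |6 -1; -8 -1| = 9·(-6 − 8) = -126
  − 4 · |-1 -1; 2 -1| = −4·(1 − (-2)) = -12
  + 9 · |-1 6; 2 -8| = 9·(8 − 12) = -36
Sum: (-126) + (-12) + (-36) = -174

-174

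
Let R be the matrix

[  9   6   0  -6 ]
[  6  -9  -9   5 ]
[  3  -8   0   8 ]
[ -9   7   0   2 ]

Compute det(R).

det(R) = -7290

Expand along column 3 (it has 3 zeros):
  − (-9) · M_23   where M_23 = det([9 6 -6; 3 -8 8; -9 7 2]) = -810
det = (-1)·(-9)·(-810) = -7290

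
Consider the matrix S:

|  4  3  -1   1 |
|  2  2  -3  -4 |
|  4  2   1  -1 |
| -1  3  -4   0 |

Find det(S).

115

Expand along row 4 (it has 1 zero):
  − (-1) · M_41   where M_41 = det([3 -1 1; 2 -3 -4; 2 1 -1]) = 35
  + (3) · M_42   where M_42 = det([4 -1 1; 2 -3 -4; 4 1 -1]) = 56
  − (-4) · M_43   where M_43 = det([4 3 1; 2 2 -4; 4 2 -1]) = -22
det = (-1)·(-1)·(35) + (+1)·(3)·(56) + (-1)·(-4)·(-22) = 115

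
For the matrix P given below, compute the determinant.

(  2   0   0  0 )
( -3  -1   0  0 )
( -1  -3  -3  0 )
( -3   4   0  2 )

det(P) = 12

P is lower triangular, so det(P) is the product of the diagonal entries:
det = (2) · (-1) · (-3) · (2) = 12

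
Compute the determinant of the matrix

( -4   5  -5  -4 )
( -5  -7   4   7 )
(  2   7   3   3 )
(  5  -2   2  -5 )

Expand along row 1:
  + (-4) · M_11   where M_11 = det([-7 4 7; 7 3 3; -2 2 -5]) = 403
  − (5) · M_12   where M_12 = det([-5 4 7; 2 3 3; 5 2 -5]) = 128
  + (-5) · M_13   where M_13 = det([-5 -7 7; 2 7 3; 5 -2 -5]) = -303
  − (-4) · M_14   where M_14 = det([-5 -7 4; 2 7 3; 5 -2 2]) = -333
det = (+1)·(-4)·(403) + (-1)·(5)·(128) + (+1)·(-5)·(-303) + (-1)·(-4)·(-333) = -2069

-2069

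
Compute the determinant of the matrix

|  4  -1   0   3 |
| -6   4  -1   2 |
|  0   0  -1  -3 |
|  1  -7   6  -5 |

Expand along row 3 (it has 2 zeros):
  + (-1) · M_33   where M_33 = det([4 -1 3; -6 4 2; 1 -7 -5]) = 118
  − (-3) · M_34   where M_34 = det([4 -1 0; -6 4 -1; 1 -7 6]) = 33
det = (+1)·(-1)·(118) + (-1)·(-3)·(33) = -19

The determinant is -19.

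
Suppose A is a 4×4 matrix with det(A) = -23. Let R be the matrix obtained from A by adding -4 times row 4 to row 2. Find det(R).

-23

Adding a multiple of one row to another leaves the determinant unchanged.
det(R) = (1)·(-23) = -23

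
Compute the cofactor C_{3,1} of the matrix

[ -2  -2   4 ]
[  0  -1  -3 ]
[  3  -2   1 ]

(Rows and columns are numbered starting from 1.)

Delete row 3 and column 1; the remaining 2×2 submatrix is [-2 4; -1 -3].
Its determinant is (-2)·(-3) − 4·(-1) = 10.
The cofactor carries sign (−1)^(3+1) = +1, so C_{3,1} = +(10) = 10.

10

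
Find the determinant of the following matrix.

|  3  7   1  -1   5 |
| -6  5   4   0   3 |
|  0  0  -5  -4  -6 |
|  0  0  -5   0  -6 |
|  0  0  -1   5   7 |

-9348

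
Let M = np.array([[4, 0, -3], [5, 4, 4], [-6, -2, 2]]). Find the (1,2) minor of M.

Delete row 1 and column 2; the remaining 2×2 submatrix is [5 4; -6 2].
Its determinant is 5·2 − 4·(-6) = 34.

The minor is 34.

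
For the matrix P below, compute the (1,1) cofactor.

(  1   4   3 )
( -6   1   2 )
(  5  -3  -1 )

5

Delete row 1 and column 1; the remaining 2×2 submatrix is [1 2; -3 -1].
Its determinant is 1·(-1) − 2·(-3) = 5.
The cofactor carries sign (−1)^(1+1) = +1, so C_{1,1} = +(5) = 5.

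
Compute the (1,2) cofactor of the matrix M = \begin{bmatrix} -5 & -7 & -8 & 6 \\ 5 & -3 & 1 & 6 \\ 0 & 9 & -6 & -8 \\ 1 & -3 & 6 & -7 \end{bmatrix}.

The cofactor is -478.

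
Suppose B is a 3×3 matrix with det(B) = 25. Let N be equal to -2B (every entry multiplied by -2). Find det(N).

The determinant is -200.

For a 3×3 matrix, det(-2B) = (-2)^3·det(B) = -8·det(B).
det(N) = (-8)·(25) = -200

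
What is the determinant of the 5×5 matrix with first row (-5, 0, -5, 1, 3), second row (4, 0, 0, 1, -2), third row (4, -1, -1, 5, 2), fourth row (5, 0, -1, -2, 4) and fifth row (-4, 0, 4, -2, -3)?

Expand along column 2 (it has 4 zeros):
  − (-1) · M_32   where M_32 = det([-5 -5 1 3; 4 0 1 -2; 5 -1 -2 4; -4 4 -2 -3]) = 238
det = (-1)·(-1)·(238) = 238

238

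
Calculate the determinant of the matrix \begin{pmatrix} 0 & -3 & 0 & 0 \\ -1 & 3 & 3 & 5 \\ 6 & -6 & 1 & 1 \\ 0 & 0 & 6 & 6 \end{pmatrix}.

Expand along row 1 (it has 3 zeros):
  − (-3) · M_12   where M_12 = det([-1 3 5; 6 1 1; 0 6 6]) = 72
det = (-1)·(-3)·(72) = 216

216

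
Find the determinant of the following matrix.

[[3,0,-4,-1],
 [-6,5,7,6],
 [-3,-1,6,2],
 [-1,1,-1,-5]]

Expand along row 1 (it has 1 zero):
  + (3) · M_11   where M_11 = det([5 7 6; -1 6 2; 1 -1 -5]) = -191
  + (-4) · M_13   where M_13 = det([-6 5 6; -3 -1 2; -1 1 -5]) = -127
  − (-1) · M_14   where M_14 = det([-6 5 7; -3 -1 6; -1 1 -1]) = -43
det = (+1)·(3)·(-191) + (+1)·(-4)·(-127) + (-1)·(-1)·(-43) = -108

-108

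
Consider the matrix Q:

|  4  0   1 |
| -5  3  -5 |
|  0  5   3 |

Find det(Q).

111

Expand along column 1:
  + 4 · |3 -5; 5 3| = 4·(9 − (-25)) = 136
  − (-5) · |0 1; 5 3| = −(-5)·(0 − 5) = -25
Sum: (136) + (-25) = 111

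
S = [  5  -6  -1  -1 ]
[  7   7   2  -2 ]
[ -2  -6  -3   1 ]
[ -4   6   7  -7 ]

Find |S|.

Expand along row 1:
  + (5) · M_11   where M_11 = det([7 2 -2; -6 -3 1; 6 7 -7]) = 74
  − (-6) · M_12   where M_12 = det([7 2 -2; -2 -3 1; -4 7 -7]) = 114
  + (-1) · M_13   where M_13 = det([7 7 -2; -2 -6 1; -4 6 -7]) = 198
  − (-1) · M_14   where M_14 = det([7 7 2; -2 -6 -3; -4 6 7]) = -58
det = (+1)·(5)·(74) + (-1)·(-6)·(114) + (+1)·(-1)·(198) + (-1)·(-1)·(-58) = 798

|S| = 798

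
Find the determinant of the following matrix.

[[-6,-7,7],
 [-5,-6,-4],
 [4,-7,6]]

699

Expand along column 1:
  + (-6) · |-6 -4; -7 6| = (-6)·(-36 − 28) = 384
  − (-5) · |-7 7; -7 6| = −(-5)·(-42 − (-49)) = 35
  + 4 · |-7 7; -6 -4| = 4·(28 − (-42)) = 280
Sum: (384) + (35) + (280) = 699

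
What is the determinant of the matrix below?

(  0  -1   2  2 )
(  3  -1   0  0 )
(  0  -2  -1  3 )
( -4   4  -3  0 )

-73

Expand along row 2 (it has 2 zeros):
  − (3) · M_21   where M_21 = det([-1 2 2; -2 -1 3; 4 -3 0]) = 35
  + (-1) · M_22   where M_22 = det([0 2 2; 0 -1 3; -4 -3 0]) = -32
det = (-1)·(3)·(35) + (+1)·(-1)·(-32) = -73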